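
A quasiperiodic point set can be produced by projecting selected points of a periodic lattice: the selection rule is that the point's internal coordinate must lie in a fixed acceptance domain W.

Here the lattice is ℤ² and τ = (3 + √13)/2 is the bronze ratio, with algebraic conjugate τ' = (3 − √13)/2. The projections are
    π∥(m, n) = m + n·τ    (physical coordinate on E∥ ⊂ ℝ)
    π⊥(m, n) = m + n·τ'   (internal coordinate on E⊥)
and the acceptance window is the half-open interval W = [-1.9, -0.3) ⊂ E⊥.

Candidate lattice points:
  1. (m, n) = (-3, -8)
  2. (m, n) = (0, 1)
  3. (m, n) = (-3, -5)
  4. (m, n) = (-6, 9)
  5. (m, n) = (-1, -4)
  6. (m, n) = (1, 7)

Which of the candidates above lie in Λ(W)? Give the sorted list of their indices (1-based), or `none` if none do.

1, 2, 3, 6

Compute τ' = (3−√13)/2 = -0.302776, so π⊥(m,n) = m -0.302776·n.
candidate 1: (m,n)=(-3,-8) → π∥ = -3-8·τ ≈ -29.422205, π⊥ = -3-8·τ' ≈ -0.577795 ∈ [-1.9, -0.3) ⇒ IN Λ
candidate 2: (m,n)=(0,1) → π∥ = 0+1·τ ≈ 3.302776, π⊥ = 0+1·τ' ≈ -0.302776 ∈ [-1.9, -0.3) ⇒ IN Λ
candidate 3: (m,n)=(-3,-5) → π∥ = -3-5·τ ≈ -19.513878, π⊥ = -3-5·τ' ≈ -1.486122 ∈ [-1.9, -0.3) ⇒ IN Λ
candidate 4: (m,n)=(-6,9) → π∥ = -6+9·τ ≈ 23.724981, π⊥ = -6+9·τ' ≈ -8.724981 ∉ [-1.9, -0.3) ⇒ out
candidate 5: (m,n)=(-1,-4) → π∥ = -1-4·τ ≈ -14.211103, π⊥ = -1-4·τ' ≈ 0.211103 ∉ [-1.9, -0.3) ⇒ out
candidate 6: (m,n)=(1,7) → π∥ = 1+7·τ ≈ 24.119429, π⊥ = 1+7·τ' ≈ -1.119429 ∈ [-1.9, -0.3) ⇒ IN Λ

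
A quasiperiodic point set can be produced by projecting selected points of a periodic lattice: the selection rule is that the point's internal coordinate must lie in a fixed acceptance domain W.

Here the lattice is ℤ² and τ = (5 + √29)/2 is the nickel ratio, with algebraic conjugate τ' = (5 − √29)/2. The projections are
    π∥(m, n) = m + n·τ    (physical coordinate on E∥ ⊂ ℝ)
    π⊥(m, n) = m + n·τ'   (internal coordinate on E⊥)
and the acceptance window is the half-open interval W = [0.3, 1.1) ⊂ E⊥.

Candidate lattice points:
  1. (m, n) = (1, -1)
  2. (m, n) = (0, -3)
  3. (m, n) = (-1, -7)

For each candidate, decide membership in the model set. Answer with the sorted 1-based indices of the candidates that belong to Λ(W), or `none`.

Numerically τ ≈ 5.1926 and τ' = −1/τ ≈ -0.1926.
candidate 1: (m,n)=(1,-1) → π∥ = 1-1·τ ≈ -4.1926, π⊥ = 1-1·τ' ≈ 1.1926 ∉ [0.3, 1.1) ⇒ out
candidate 2: (m,n)=(0,-3) → π∥ = 0-3·τ ≈ -15.5777, π⊥ = 0-3·τ' ≈ 0.5777 ∈ [0.3, 1.1) ⇒ IN Λ
candidate 3: (m,n)=(-1,-7) → π∥ = -1-7·τ ≈ -37.3481, π⊥ = -1-7·τ' ≈ 0.3481 ∈ [0.3, 1.1) ⇒ IN Λ

2, 3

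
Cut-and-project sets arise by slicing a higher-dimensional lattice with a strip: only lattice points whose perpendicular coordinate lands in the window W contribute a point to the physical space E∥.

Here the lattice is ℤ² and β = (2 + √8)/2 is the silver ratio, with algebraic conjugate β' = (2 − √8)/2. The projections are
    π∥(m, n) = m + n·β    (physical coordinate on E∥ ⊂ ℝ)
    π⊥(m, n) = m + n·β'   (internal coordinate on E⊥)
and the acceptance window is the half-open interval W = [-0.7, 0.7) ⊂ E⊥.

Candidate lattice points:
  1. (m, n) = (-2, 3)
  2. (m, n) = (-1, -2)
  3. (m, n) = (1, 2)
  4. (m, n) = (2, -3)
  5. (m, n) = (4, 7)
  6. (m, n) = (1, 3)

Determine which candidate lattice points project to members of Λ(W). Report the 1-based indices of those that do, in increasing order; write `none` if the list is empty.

2, 3, 6

Numerically β ≈ 2.414214 and β' = −1/β ≈ -0.414214.
candidate 1: (m,n)=(-2,3) → π∥ = -2+3·β ≈ 5.242641, π⊥ = -2+3·β' ≈ -3.242641 ∉ [-0.7, 0.7) ⇒ out
candidate 2: (m,n)=(-1,-2) → π∥ = -1-2·β ≈ -5.828427, π⊥ = -1-2·β' ≈ -0.171573 ∈ [-0.7, 0.7) ⇒ IN Λ
candidate 3: (m,n)=(1,2) → π∥ = 1+2·β ≈ 5.828427, π⊥ = 1+2·β' ≈ 0.171573 ∈ [-0.7, 0.7) ⇒ IN Λ
candidate 4: (m,n)=(2,-3) → π∥ = 2-3·β ≈ -5.242641, π⊥ = 2-3·β' ≈ 3.242641 ∉ [-0.7, 0.7) ⇒ out
candidate 5: (m,n)=(4,7) → π∥ = 4+7·β ≈ 20.899495, π⊥ = 4+7·β' ≈ 1.100505 ∉ [-0.7, 0.7) ⇒ out
candidate 6: (m,n)=(1,3) → π∥ = 1+3·β ≈ 8.242641, π⊥ = 1+3·β' ≈ -0.242641 ∈ [-0.7, 0.7) ⇒ IN Λ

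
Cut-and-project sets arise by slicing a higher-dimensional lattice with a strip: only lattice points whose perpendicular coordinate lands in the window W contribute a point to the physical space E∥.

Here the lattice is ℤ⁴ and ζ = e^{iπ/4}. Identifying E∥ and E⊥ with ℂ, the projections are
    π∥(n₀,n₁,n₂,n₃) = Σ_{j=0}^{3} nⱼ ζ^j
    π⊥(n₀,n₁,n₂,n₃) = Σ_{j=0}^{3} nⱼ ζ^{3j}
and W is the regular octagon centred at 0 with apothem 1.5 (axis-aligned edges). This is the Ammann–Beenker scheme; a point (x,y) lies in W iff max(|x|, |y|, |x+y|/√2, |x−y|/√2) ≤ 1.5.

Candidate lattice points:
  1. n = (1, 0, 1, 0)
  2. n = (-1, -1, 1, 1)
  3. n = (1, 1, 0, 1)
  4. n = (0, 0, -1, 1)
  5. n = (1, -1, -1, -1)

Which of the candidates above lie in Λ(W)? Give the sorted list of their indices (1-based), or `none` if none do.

π⊥(n) = n₀ + n₁ζ³ + n₂ζ⁶ + n₃ζ⁹ where ζ = e^{iπ/4}.
candidate 1: n = (1, 0, 1, 0) → π⊥ ≈ (+1.00000, -1.00000); max(|x|,|y|,|x±y|/√2) = 1.41421 ≤ 1.5 ⇒ ∈ W
candidate 2: n = (-1, -1, 1, 1) → π⊥ ≈ (+0.41421, -1.00000); max(|x|,|y|,|x±y|/√2) = 1.00000 ≤ 1.5 ⇒ ∈ W
candidate 3: n = (1, 1, 0, 1) → π⊥ ≈ (+1.00000, +1.41421); max(|x|,|y|,|x±y|/√2) = 1.70711 > 1.5 ⇒ ∉ W
candidate 4: n = (0, 0, -1, 1) → π⊥ ≈ (+0.70711, +1.70711); max(|x|,|y|,|x±y|/√2) = 1.70711 > 1.5 ⇒ ∉ W
candidate 5: n = (1, -1, -1, -1) → π⊥ ≈ (+1.00000, -0.41421); max(|x|,|y|,|x±y|/√2) = 1.00000 ≤ 1.5 ⇒ ∈ W

1, 2, 5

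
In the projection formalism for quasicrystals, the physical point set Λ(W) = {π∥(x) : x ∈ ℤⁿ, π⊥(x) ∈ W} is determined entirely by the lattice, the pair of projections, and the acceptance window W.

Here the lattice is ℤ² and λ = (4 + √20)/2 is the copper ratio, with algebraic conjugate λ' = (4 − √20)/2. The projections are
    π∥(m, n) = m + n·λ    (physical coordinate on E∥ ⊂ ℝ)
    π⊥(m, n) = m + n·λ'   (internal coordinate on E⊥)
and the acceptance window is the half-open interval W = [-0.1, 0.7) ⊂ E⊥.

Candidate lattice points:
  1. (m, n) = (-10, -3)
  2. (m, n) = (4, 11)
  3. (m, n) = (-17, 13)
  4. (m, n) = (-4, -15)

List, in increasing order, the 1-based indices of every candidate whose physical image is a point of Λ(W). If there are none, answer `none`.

λ' = (4−√20)/2 ≈ -0.23607.
[1] lift (-10,-3): star map gives -9.29180; window check -0.1 ≤ -9.29180 < 0.7 is false → out
[2] lift (4,11): star map gives 1.40325; window check -0.1 ≤ 1.40325 < 0.7 is false → out
[3] lift (-17,13): star map gives -20.06888; window check -0.1 ≤ -20.06888 < 0.7 is false → out
[4] lift (-4,-15): star map gives -0.45898; window check -0.1 ≤ -0.45898 < 0.7 is false → out

none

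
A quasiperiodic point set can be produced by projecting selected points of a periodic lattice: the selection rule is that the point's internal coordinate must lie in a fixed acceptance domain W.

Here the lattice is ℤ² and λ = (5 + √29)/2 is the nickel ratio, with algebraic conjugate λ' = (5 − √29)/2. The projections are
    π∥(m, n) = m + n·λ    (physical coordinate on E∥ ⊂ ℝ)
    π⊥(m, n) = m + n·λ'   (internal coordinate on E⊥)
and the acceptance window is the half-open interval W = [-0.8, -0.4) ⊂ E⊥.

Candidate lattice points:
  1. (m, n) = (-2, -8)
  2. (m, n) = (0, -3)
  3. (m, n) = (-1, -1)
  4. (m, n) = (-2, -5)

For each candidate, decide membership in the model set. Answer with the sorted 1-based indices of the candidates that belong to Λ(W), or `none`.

1

λ' = (5−√29)/2 ≈ -0.192582.
candidate 1: (m,n)=(-2,-8) → π∥ = -2-8·λ ≈ -43.540659, π⊥ = -2-8·λ' ≈ -0.459341 ∈ [-0.8, -0.4) ⇒ IN Λ
candidate 2: (m,n)=(0,-3) → π∥ = 0-3·λ ≈ -15.577747, π⊥ = 0-3·λ' ≈ 0.577747 ∉ [-0.8, -0.4) ⇒ out
candidate 3: (m,n)=(-1,-1) → π∥ = -1-1·λ ≈ -6.192582, π⊥ = -1-1·λ' ≈ -0.807418 ∉ [-0.8, -0.4) ⇒ out
candidate 4: (m,n)=(-2,-5) → π∥ = -2-5·λ ≈ -27.962912, π⊥ = -2-5·λ' ≈ -1.037088 ∉ [-0.8, -0.4) ⇒ out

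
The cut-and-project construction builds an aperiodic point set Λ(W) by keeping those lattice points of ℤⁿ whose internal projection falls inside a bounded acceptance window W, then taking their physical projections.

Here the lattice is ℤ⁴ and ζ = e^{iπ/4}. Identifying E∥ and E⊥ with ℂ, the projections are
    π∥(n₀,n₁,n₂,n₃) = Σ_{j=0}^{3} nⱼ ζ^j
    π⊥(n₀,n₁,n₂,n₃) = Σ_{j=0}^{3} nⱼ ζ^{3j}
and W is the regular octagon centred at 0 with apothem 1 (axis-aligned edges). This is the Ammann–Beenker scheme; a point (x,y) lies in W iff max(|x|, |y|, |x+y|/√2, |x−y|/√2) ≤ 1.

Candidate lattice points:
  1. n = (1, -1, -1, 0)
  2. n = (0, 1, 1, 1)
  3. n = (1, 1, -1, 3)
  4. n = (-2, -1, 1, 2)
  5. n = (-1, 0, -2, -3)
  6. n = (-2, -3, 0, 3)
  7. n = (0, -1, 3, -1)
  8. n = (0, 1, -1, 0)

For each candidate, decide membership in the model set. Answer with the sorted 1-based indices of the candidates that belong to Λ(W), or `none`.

2, 4

π⊥(n) = n₀ + n₁ζ³ + n₂ζ⁶ + n₃ζ⁹ where ζ = e^{iπ/4}.
candidate 1: n = (1, -1, -1, 0) → π⊥ ≈ (+1.70711, +0.29289); max(|x|,|y|,|x±y|/√2) = 1.70711 > 1 ⇒ ∉ W
candidate 2: n = (0, 1, 1, 1) → π⊥ ≈ (+0.00000, +0.41421); max(|x|,|y|,|x±y|/√2) = 0.41421 ≤ 1 ⇒ ∈ W
candidate 3: n = (1, 1, -1, 3) → π⊥ ≈ (+2.41421, +3.82843); max(|x|,|y|,|x±y|/√2) = 4.41421 > 1 ⇒ ∉ W
candidate 4: n = (-2, -1, 1, 2) → π⊥ ≈ (+0.12132, -0.29289); max(|x|,|y|,|x±y|/√2) = 0.29289 ≤ 1 ⇒ ∈ W
candidate 5: n = (-1, 0, -2, -3) → π⊥ ≈ (-3.12132, -0.12132); max(|x|,|y|,|x±y|/√2) = 3.12132 > 1 ⇒ ∉ W
candidate 6: n = (-2, -3, 0, 3) → π⊥ ≈ (+2.24264, +0.00000); max(|x|,|y|,|x±y|/√2) = 2.24264 > 1 ⇒ ∉ W
candidate 7: n = (0, -1, 3, -1) → π⊥ ≈ (+0.00000, -4.41421); max(|x|,|y|,|x±y|/√2) = 4.41421 > 1 ⇒ ∉ W
candidate 8: n = (0, 1, -1, 0) → π⊥ ≈ (-0.70711, +1.70711); max(|x|,|y|,|x±y|/√2) = 1.70711 > 1 ⇒ ∉ W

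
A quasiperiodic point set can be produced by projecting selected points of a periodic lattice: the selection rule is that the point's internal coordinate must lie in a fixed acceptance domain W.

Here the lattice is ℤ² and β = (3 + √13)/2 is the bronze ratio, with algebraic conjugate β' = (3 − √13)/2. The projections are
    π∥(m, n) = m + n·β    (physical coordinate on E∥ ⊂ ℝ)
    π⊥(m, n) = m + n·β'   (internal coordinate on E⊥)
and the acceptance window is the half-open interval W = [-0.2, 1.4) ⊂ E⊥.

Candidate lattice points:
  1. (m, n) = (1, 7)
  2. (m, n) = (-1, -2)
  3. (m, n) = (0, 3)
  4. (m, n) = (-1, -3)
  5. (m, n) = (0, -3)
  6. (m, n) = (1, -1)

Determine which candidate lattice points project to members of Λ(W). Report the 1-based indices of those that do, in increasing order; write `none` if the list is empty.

Compute β' = (3−√13)/2 = -0.3028, so π⊥(m,n) = m -0.3028·n.
#1 (1,7): internal coord 1 + (7)·β' = -1.1194; -1.1194 ∉ [-0.2, 1.4) → out
#2 (-1,-2): internal coord -1 + (-2)·β' = -0.3944; -0.3944 ∉ [-0.2, 1.4) → out
#3 (0,3): internal coord 0 + (3)·β' = -0.9083; -0.9083 ∉ [-0.2, 1.4) → out
#4 (-1,-3): internal coord -1 + (-3)·β' = -0.0917; -0.0917 ∈ [-0.2, 1.4) → IN Λ
#5 (0,-3): internal coord 0 + (-3)·β' = +0.9083; +0.9083 ∈ [-0.2, 1.4) → IN Λ
#6 (1,-1): internal coord 1 + (-1)·β' = +1.3028; +1.3028 ∈ [-0.2, 1.4) → IN Λ

4, 5, 6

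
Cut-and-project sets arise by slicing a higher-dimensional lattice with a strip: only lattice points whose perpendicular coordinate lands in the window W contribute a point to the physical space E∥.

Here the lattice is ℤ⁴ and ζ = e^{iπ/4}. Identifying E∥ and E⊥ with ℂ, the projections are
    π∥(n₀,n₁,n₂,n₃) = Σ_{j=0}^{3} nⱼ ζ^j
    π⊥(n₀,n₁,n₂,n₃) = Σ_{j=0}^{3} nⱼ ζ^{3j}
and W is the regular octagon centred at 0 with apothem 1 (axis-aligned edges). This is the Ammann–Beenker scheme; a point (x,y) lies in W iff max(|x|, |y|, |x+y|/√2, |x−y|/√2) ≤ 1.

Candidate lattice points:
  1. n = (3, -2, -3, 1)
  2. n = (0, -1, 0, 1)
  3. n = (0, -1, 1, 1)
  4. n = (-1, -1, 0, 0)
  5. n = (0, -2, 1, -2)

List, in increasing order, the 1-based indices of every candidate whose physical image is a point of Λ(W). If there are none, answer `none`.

With ζ = e^{iπ/4} the internal vectors are ζ^0,ζ^3,ζ^6,ζ^9.
candidate 1: n = (3, -2, -3, 1) → π⊥ ≈ (+5.1213, +2.2929); max(|x|,|y|,|x±y|/√2) = 5.2426 > 1 ⇒ ∉ W
candidate 2: n = (0, -1, 0, 1) → π⊥ ≈ (+1.4142, +0.0000); max(|x|,|y|,|x±y|/√2) = 1.4142 > 1 ⇒ ∉ W
candidate 3: n = (0, -1, 1, 1) → π⊥ ≈ (+1.4142, -1.0000); max(|x|,|y|,|x±y|/√2) = 1.7071 > 1 ⇒ ∉ W
candidate 4: n = (-1, -1, 0, 0) → π⊥ ≈ (-0.2929, -0.7071); max(|x|,|y|,|x±y|/√2) = 0.7071 ≤ 1 ⇒ ∈ W
candidate 5: n = (0, -2, 1, -2) → π⊥ ≈ (+0.0000, -3.8284); max(|x|,|y|,|x±y|/√2) = 3.8284 > 1 ⇒ ∉ W

4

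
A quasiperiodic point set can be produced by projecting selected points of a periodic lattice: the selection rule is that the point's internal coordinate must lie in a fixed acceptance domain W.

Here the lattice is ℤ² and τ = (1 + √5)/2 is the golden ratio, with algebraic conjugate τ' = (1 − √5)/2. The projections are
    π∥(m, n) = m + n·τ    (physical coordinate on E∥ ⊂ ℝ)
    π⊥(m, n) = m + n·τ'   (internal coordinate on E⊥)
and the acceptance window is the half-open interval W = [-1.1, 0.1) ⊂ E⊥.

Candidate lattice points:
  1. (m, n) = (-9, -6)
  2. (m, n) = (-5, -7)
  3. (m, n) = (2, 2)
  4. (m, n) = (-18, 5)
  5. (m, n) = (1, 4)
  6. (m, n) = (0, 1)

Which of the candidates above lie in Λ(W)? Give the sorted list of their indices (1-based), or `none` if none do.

2, 6

Compute τ' = (1−√5)/2 = -0.6180, so π⊥(m,n) = m -0.6180·n.
candidate 1: (m,n)=(-9,-6) → π∥ = -9-6·τ ≈ -18.7082, π⊥ = -9-6·τ' ≈ -5.2918 ∉ [-1.1, 0.1) ⇒ out
candidate 2: (m,n)=(-5,-7) → π∥ = -5-7·τ ≈ -16.3262, π⊥ = -5-7·τ' ≈ -0.6738 ∈ [-1.1, 0.1) ⇒ IN Λ
candidate 3: (m,n)=(2,2) → π∥ = 2+2·τ ≈ 5.2361, π⊥ = 2+2·τ' ≈ 0.7639 ∉ [-1.1, 0.1) ⇒ out
candidate 4: (m,n)=(-18,5) → π∥ = -18+5·τ ≈ -9.9098, π⊥ = -18+5·τ' ≈ -21.0902 ∉ [-1.1, 0.1) ⇒ out
candidate 5: (m,n)=(1,4) → π∥ = 1+4·τ ≈ 7.4721, π⊥ = 1+4·τ' ≈ -1.4721 ∉ [-1.1, 0.1) ⇒ out
candidate 6: (m,n)=(0,1) → π∥ = 0+1·τ ≈ 1.6180, π⊥ = 0+1·τ' ≈ -0.6180 ∈ [-1.1, 0.1) ⇒ IN Λ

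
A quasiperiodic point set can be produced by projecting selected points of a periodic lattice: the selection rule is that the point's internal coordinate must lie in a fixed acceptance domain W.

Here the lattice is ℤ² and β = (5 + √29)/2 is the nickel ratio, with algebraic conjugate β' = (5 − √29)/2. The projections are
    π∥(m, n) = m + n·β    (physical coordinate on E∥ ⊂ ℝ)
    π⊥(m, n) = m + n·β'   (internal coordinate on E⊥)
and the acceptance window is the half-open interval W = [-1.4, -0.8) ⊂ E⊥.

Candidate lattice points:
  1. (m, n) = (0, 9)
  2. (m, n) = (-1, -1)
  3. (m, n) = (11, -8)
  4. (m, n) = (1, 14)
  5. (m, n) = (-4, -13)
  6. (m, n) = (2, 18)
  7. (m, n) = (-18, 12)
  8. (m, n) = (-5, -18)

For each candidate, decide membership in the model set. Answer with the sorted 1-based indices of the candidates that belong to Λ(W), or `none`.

2

Compute β' = (5−√29)/2 = -0.192582, so π⊥(m,n) = m -0.192582·n.
[1] lift (0,9): star map gives -1.733242; window check -1.4 ≤ -1.733242 < -0.8 is false → out
[2] lift (-1,-1): star map gives -0.807418; window check -1.4 ≤ -0.807418 < -0.8 is true → IN Λ
[3] lift (11,-8): star map gives 12.540659; window check -1.4 ≤ 12.540659 < -0.8 is false → out
[4] lift (1,14): star map gives -1.696154; window check -1.4 ≤ -1.696154 < -0.8 is false → out
[5] lift (-4,-13): star map gives -1.496429; window check -1.4 ≤ -1.496429 < -0.8 is false → out
[6] lift (2,18): star map gives -1.466483; window check -1.4 ≤ -1.466483 < -0.8 is false → out
[7] lift (-18,12): star map gives -20.310989; window check -1.4 ≤ -20.310989 < -0.8 is false → out
[8] lift (-5,-18): star map gives -1.533517; window check -1.4 ≤ -1.533517 < -0.8 is false → out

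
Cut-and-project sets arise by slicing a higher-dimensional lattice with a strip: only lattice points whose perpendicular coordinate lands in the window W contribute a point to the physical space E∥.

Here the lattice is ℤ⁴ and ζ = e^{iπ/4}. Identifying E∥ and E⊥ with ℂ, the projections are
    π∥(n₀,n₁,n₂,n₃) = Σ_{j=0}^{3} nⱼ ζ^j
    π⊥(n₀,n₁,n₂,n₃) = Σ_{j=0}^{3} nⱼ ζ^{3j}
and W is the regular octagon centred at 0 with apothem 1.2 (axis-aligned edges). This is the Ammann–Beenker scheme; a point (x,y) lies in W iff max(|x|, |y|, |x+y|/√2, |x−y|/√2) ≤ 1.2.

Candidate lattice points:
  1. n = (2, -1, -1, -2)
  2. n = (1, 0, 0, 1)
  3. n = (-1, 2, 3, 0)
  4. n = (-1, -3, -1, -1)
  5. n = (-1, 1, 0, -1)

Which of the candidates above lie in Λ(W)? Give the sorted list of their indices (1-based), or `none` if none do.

none

π⊥(n) = n₀ + n₁ζ³ + n₂ζ⁶ + n₃ζ⁹ where ζ = e^{iπ/4}.
#1 (2, -1, -1, -2): internal (1.2929, -1.1213); octagon support 1.7071 vs apothem 1.2 → ∉ W
#2 (1, 0, 0, 1): internal (1.7071, 0.7071); octagon support 1.7071 vs apothem 1.2 → ∉ W
#3 (-1, 2, 3, 0): internal (-2.4142, -1.5858); octagon support 2.8284 vs apothem 1.2 → ∉ W
#4 (-1, -3, -1, -1): internal (0.4142, -1.8284); octagon support 1.8284 vs apothem 1.2 → ∉ W
#5 (-1, 1, 0, -1): internal (-2.4142, 0.0000); octagon support 2.4142 vs apothem 1.2 → ∉ W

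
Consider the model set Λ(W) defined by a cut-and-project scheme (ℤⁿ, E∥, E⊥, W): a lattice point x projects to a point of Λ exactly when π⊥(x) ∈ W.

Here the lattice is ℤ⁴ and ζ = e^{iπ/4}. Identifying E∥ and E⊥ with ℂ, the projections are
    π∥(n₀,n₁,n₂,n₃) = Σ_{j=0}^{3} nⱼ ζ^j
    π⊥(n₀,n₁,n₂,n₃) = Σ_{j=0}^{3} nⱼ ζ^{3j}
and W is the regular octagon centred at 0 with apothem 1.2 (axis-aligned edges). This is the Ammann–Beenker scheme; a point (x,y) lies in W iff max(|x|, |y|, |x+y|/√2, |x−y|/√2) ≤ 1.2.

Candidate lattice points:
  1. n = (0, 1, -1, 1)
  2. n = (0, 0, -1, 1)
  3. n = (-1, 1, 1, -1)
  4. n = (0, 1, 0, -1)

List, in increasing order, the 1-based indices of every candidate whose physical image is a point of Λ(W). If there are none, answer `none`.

π⊥(n) = n₀ + n₁ζ³ + n₂ζ⁶ + n₃ζ⁹ where ζ = e^{iπ/4}.
candidate 1: n = (0, 1, -1, 1) → π⊥ ≈ (+0.000000, +2.414214); max(|x|,|y|,|x±y|/√2) = 2.414214 > 1.2 ⇒ ∉ W
candidate 2: n = (0, 0, -1, 1) → π⊥ ≈ (+0.707107, +1.707107); max(|x|,|y|,|x±y|/√2) = 1.707107 > 1.2 ⇒ ∉ W
candidate 3: n = (-1, 1, 1, -1) → π⊥ ≈ (-2.414214, -1.000000); max(|x|,|y|,|x±y|/√2) = 2.414214 > 1.2 ⇒ ∉ W
candidate 4: n = (0, 1, 0, -1) → π⊥ ≈ (-1.414214, +0.000000); max(|x|,|y|,|x±y|/√2) = 1.414214 > 1.2 ⇒ ∉ W

none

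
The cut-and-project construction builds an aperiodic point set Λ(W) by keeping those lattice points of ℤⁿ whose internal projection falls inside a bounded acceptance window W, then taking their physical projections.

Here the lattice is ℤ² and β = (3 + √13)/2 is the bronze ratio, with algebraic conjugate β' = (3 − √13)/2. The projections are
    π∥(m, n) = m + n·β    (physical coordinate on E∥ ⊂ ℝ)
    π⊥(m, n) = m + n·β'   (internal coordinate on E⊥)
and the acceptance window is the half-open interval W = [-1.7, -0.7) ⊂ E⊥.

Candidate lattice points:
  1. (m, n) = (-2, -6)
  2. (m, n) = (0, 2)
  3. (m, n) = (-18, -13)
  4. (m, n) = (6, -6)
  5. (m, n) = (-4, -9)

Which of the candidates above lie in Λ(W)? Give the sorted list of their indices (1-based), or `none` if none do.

5

β' = (3−√13)/2 ≈ -0.302776.
#1 (-2,-6): internal coord -2 + (-6)·β' = -0.183346; -0.183346 ∉ [-1.7, -0.7) → out
#2 (0,2): internal coord 0 + (2)·β' = -0.605551; -0.605551 ∉ [-1.7, -0.7) → out
#3 (-18,-13): internal coord -18 + (-13)·β' = -14.063917; -14.063917 ∉ [-1.7, -0.7) → out
#4 (6,-6): internal coord 6 + (-6)·β' = +7.816654; +7.816654 ∉ [-1.7, -0.7) → out
#5 (-4,-9): internal coord -4 + (-9)·β' = -1.275019; -1.275019 ∈ [-1.7, -0.7) → IN Λ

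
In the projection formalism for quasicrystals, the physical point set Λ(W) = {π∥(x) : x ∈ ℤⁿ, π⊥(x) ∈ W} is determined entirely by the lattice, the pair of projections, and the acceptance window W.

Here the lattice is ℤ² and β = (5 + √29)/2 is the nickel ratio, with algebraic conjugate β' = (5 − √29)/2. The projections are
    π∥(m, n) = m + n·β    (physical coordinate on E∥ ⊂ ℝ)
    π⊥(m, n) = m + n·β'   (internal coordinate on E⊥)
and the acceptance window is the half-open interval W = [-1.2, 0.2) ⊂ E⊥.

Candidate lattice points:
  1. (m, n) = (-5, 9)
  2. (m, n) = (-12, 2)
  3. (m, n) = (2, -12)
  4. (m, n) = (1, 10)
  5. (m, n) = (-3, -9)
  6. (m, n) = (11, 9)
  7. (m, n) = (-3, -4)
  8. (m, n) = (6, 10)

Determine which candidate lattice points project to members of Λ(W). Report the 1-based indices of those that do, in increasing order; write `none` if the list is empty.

4

Numerically β ≈ 5.192582 and β' = −1/β ≈ -0.192582.
candidate 1: (m,n)=(-5,9) → π∥ = -5+9·β ≈ 41.733242, π⊥ = -5+9·β' ≈ -6.733242 ∉ [-1.2, 0.2) ⇒ out
candidate 2: (m,n)=(-12,2) → π∥ = -12+2·β ≈ -1.614835, π⊥ = -12+2·β' ≈ -12.385165 ∉ [-1.2, 0.2) ⇒ out
candidate 3: (m,n)=(2,-12) → π∥ = 2-12·β ≈ -60.310989, π⊥ = 2-12·β' ≈ 4.310989 ∉ [-1.2, 0.2) ⇒ out
candidate 4: (m,n)=(1,10) → π∥ = 1+10·β ≈ 52.925824, π⊥ = 1+10·β' ≈ -0.925824 ∈ [-1.2, 0.2) ⇒ IN Λ
candidate 5: (m,n)=(-3,-9) → π∥ = -3-9·β ≈ -49.733242, π⊥ = -3-9·β' ≈ -1.266758 ∉ [-1.2, 0.2) ⇒ out
candidate 6: (m,n)=(11,9) → π∥ = 11+9·β ≈ 57.733242, π⊥ = 11+9·β' ≈ 9.266758 ∉ [-1.2, 0.2) ⇒ out
candidate 7: (m,n)=(-3,-4) → π∥ = -3-4·β ≈ -23.770330, π⊥ = -3-4·β' ≈ -2.229670 ∉ [-1.2, 0.2) ⇒ out
candidate 8: (m,n)=(6,10) → π∥ = 6+10·β ≈ 57.925824, π⊥ = 6+10·β' ≈ 4.074176 ∉ [-1.2, 0.2) ⇒ out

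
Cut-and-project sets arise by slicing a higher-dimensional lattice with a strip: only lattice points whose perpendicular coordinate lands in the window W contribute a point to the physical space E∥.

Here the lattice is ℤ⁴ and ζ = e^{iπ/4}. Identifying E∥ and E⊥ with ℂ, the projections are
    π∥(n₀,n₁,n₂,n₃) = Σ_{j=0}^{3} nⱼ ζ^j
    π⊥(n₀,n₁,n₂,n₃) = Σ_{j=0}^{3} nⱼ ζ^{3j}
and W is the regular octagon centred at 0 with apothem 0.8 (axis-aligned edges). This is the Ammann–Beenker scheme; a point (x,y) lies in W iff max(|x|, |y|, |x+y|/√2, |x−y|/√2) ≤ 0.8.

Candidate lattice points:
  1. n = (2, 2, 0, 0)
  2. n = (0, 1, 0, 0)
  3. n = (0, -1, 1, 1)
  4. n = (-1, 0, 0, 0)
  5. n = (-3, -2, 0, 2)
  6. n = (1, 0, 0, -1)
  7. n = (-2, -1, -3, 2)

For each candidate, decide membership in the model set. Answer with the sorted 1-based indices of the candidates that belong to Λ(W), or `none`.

With ζ = e^{iπ/4} the internal vectors are ζ^0,ζ^3,ζ^6,ζ^9.
candidate 1: n = (2, 2, 0, 0) → π⊥ ≈ (+0.58579, +1.41421); max(|x|,|y|,|x±y|/√2) = 1.41421 > 0.8 ⇒ ∉ W
candidate 2: n = (0, 1, 0, 0) → π⊥ ≈ (-0.70711, +0.70711); max(|x|,|y|,|x±y|/√2) = 1.00000 > 0.8 ⇒ ∉ W
candidate 3: n = (0, -1, 1, 1) → π⊥ ≈ (+1.41421, -1.00000); max(|x|,|y|,|x±y|/√2) = 1.70711 > 0.8 ⇒ ∉ W
candidate 4: n = (-1, 0, 0, 0) → π⊥ ≈ (-1.00000, +0.00000); max(|x|,|y|,|x±y|/√2) = 1.00000 > 0.8 ⇒ ∉ W
candidate 5: n = (-3, -2, 0, 2) → π⊥ ≈ (-0.17157, +0.00000); max(|x|,|y|,|x±y|/√2) = 0.17157 ≤ 0.8 ⇒ ∈ W
candidate 6: n = (1, 0, 0, -1) → π⊥ ≈ (+0.29289, -0.70711); max(|x|,|y|,|x±y|/√2) = 0.70711 ≤ 0.8 ⇒ ∈ W
candidate 7: n = (-2, -1, -3, 2) → π⊥ ≈ (+0.12132, +3.70711); max(|x|,|y|,|x±y|/√2) = 3.70711 > 0.8 ⇒ ∉ W

5, 6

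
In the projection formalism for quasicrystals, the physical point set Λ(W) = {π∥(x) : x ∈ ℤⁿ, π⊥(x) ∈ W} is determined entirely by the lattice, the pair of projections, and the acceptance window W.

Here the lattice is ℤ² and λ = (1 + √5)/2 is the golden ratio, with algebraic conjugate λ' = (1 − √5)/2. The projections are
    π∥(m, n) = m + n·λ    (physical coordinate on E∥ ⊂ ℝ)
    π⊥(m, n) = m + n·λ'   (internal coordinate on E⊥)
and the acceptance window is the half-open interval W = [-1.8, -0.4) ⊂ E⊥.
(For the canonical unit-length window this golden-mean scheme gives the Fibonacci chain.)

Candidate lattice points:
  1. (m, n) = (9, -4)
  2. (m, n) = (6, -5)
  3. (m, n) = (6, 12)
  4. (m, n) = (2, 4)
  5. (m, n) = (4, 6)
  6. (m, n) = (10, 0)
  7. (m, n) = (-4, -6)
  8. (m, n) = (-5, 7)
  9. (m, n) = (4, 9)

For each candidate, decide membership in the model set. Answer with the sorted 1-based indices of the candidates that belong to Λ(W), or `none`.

λ' = (1−√5)/2 ≈ -0.6180.
[1] lift (9,-4): star map gives 11.4721; window check -1.8 ≤ 11.4721 < -0.4 is false → out
[2] lift (6,-5): star map gives 9.0902; window check -1.8 ≤ 9.0902 < -0.4 is false → out
[3] lift (6,12): star map gives -1.4164; window check -1.8 ≤ -1.4164 < -0.4 is true → IN Λ
[4] lift (2,4): star map gives -0.4721; window check -1.8 ≤ -0.4721 < -0.4 is true → IN Λ
[5] lift (4,6): star map gives 0.2918; window check -1.8 ≤ 0.2918 < -0.4 is false → out
[6] lift (10,0): star map gives 10.0000; window check -1.8 ≤ 10.0000 < -0.4 is false → out
[7] lift (-4,-6): star map gives -0.2918; window check -1.8 ≤ -0.2918 < -0.4 is false → out
[8] lift (-5,7): star map gives -9.3262; window check -1.8 ≤ -9.3262 < -0.4 is false → out
[9] lift (4,9): star map gives -1.5623; window check -1.8 ≤ -1.5623 < -0.4 is true → IN Λ

3, 4, 9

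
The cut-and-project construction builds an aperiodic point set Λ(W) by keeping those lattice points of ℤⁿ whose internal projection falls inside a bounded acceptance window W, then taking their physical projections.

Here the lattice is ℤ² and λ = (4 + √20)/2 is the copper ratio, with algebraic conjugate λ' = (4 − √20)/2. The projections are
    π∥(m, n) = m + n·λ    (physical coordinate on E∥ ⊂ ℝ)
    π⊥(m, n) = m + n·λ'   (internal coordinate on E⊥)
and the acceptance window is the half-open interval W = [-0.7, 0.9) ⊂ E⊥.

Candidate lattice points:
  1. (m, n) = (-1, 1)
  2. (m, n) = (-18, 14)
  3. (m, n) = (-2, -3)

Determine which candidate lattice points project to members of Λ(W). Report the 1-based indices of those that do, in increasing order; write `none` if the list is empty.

none

Numerically λ ≈ 4.2361 and λ' = −1/λ ≈ -0.2361.
candidate 1: (m,n)=(-1,1) → π∥ = -1+1·λ ≈ 3.2361, π⊥ = -1+1·λ' ≈ -1.2361 ∉ [-0.7, 0.9) ⇒ out
candidate 2: (m,n)=(-18,14) → π∥ = -18+14·λ ≈ 41.3050, π⊥ = -18+14·λ' ≈ -21.3050 ∉ [-0.7, 0.9) ⇒ out
candidate 3: (m,n)=(-2,-3) → π∥ = -2-3·λ ≈ -14.7082, π⊥ = -2-3·λ' ≈ -1.2918 ∉ [-0.7, 0.9) ⇒ out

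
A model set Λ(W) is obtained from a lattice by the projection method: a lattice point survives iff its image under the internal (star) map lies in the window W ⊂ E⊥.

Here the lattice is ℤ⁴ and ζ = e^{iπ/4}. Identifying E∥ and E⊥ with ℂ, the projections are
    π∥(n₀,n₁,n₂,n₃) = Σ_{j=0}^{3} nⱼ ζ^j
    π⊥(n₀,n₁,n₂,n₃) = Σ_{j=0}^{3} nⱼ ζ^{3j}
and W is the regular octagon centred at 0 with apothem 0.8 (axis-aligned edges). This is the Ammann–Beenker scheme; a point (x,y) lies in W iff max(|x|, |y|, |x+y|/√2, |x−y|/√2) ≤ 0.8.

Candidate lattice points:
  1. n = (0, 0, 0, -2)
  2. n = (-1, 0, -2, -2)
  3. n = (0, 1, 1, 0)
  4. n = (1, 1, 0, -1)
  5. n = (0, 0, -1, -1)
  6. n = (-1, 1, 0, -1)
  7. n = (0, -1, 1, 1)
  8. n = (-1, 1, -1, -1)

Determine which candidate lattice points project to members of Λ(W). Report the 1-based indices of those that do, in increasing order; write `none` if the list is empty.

With ζ = e^{iπ/4} the internal vectors are ζ^0,ζ^3,ζ^6,ζ^9.
#1 (0, 0, 0, -2): internal (-1.414214, -1.414214); octagon support 2.000000 vs apothem 0.8 → ∉ W
#2 (-1, 0, -2, -2): internal (-2.414214, 0.585786); octagon support 2.414214 vs apothem 0.8 → ∉ W
#3 (0, 1, 1, 0): internal (-0.707107, -0.292893); octagon support 0.707107 vs apothem 0.8 → ∈ W
#4 (1, 1, 0, -1): internal (-0.414214, 0.000000); octagon support 0.414214 vs apothem 0.8 → ∈ W
#5 (0, 0, -1, -1): internal (-0.707107, 0.292893); octagon support 0.707107 vs apothem 0.8 → ∈ W
#6 (-1, 1, 0, -1): internal (-2.414214, 0.000000); octagon support 2.414214 vs apothem 0.8 → ∉ W
#7 (0, -1, 1, 1): internal (1.414214, -1.000000); octagon support 1.707107 vs apothem 0.8 → ∉ W
#8 (-1, 1, -1, -1): internal (-2.414214, 1.000000); octagon support 2.414214 vs apothem 0.8 → ∉ W

3, 4, 5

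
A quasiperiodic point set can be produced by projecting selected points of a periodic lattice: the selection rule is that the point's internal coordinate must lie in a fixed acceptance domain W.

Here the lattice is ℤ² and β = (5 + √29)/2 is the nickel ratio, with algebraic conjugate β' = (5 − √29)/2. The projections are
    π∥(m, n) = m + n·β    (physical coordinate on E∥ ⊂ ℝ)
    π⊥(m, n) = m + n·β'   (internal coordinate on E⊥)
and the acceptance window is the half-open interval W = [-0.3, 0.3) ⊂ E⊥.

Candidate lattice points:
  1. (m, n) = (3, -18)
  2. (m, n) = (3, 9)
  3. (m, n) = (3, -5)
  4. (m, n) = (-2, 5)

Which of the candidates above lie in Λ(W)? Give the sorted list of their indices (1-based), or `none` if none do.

none

Numerically β ≈ 5.1926 and β' = −1/β ≈ -0.1926.
[1] lift (3,-18): star map gives 6.4665; window check -0.3 ≤ 6.4665 < 0.3 is false → out
[2] lift (3,9): star map gives 1.2668; window check -0.3 ≤ 1.2668 < 0.3 is false → out
[3] lift (3,-5): star map gives 3.9629; window check -0.3 ≤ 3.9629 < 0.3 is false → out
[4] lift (-2,5): star map gives -2.9629; window check -0.3 ≤ -2.9629 < 0.3 is false → out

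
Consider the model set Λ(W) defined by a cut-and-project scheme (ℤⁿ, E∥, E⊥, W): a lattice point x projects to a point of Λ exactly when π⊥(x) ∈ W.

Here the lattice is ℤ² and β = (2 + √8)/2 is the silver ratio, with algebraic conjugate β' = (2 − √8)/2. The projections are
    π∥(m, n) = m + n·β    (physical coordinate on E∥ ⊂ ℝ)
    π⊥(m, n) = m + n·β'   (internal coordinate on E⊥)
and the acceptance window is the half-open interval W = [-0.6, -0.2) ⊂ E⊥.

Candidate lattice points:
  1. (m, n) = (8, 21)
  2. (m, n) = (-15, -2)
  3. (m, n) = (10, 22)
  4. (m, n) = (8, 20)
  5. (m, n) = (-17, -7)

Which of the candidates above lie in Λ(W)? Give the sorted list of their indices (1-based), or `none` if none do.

4

Numerically β ≈ 2.41421 and β' = −1/β ≈ -0.41421.
candidate 1: (m,n)=(8,21) → π∥ = 8+21·β ≈ 58.69848, π⊥ = 8+21·β' ≈ -0.69848 ∉ [-0.6, -0.2) ⇒ out
candidate 2: (m,n)=(-15,-2) → π∥ = -15-2·β ≈ -19.82843, π⊥ = -15-2·β' ≈ -14.17157 ∉ [-0.6, -0.2) ⇒ out
candidate 3: (m,n)=(10,22) → π∥ = 10+22·β ≈ 63.11270, π⊥ = 10+22·β' ≈ 0.88730 ∉ [-0.6, -0.2) ⇒ out
candidate 4: (m,n)=(8,20) → π∥ = 8+20·β ≈ 56.28427, π⊥ = 8+20·β' ≈ -0.28427 ∈ [-0.6, -0.2) ⇒ IN Λ
candidate 5: (m,n)=(-17,-7) → π∥ = -17-7·β ≈ -33.89949, π⊥ = -17-7·β' ≈ -14.10051 ∉ [-0.6, -0.2) ⇒ out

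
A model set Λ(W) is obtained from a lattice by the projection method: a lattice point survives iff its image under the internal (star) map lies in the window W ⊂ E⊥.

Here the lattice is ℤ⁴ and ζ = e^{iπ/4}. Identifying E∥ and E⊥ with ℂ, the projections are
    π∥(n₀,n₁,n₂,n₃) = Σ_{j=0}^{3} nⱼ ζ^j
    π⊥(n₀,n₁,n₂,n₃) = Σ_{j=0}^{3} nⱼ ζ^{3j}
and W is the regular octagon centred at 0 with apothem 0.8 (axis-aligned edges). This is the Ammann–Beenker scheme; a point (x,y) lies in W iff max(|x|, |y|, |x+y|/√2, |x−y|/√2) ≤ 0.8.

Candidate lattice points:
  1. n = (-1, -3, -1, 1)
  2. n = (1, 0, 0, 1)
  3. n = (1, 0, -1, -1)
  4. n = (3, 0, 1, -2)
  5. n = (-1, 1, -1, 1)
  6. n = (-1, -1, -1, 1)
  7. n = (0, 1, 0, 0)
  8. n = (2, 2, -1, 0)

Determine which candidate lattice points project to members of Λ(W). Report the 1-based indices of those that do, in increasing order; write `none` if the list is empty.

3

π⊥(n) = n₀ + n₁ζ³ + n₂ζ⁶ + n₃ζ⁹ where ζ = e^{iπ/4}.
#1 (-1, -3, -1, 1): internal (1.82843, -0.41421); octagon support 1.82843 vs apothem 0.8 → ∉ W
#2 (1, 0, 0, 1): internal (1.70711, 0.70711); octagon support 1.70711 vs apothem 0.8 → ∉ W
#3 (1, 0, -1, -1): internal (0.29289, 0.29289); octagon support 0.41421 vs apothem 0.8 → ∈ W
#4 (3, 0, 1, -2): internal (1.58579, -2.41421); octagon support 2.82843 vs apothem 0.8 → ∉ W
#5 (-1, 1, -1, 1): internal (-1.00000, 2.41421); octagon support 2.41421 vs apothem 0.8 → ∉ W
#6 (-1, -1, -1, 1): internal (0.41421, 1.00000); octagon support 1.00000 vs apothem 0.8 → ∉ W
#7 (0, 1, 0, 0): internal (-0.70711, 0.70711); octagon support 1.00000 vs apothem 0.8 → ∉ W
#8 (2, 2, -1, 0): internal (0.58579, 2.41421); octagon support 2.41421 vs apothem 0.8 → ∉ W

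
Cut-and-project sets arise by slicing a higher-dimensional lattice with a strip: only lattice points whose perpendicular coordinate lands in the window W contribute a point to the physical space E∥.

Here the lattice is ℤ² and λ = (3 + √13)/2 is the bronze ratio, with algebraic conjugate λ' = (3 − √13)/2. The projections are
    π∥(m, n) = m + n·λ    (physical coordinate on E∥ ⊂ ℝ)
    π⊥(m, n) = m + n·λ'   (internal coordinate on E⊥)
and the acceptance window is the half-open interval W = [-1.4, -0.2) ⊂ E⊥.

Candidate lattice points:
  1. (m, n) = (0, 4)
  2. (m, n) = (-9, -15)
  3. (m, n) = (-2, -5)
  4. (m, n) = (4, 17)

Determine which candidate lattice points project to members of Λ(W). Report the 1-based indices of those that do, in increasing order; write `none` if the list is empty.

1, 3, 4

Numerically λ ≈ 3.3028 and λ' = −1/λ ≈ -0.3028.
candidate 1: (m,n)=(0,4) → π∥ = 0+4·λ ≈ 13.2111, π⊥ = 0+4·λ' ≈ -1.2111 ∈ [-1.4, -0.2) ⇒ IN Λ
candidate 2: (m,n)=(-9,-15) → π∥ = -9-15·λ ≈ -58.5416, π⊥ = -9-15·λ' ≈ -4.4584 ∉ [-1.4, -0.2) ⇒ out
candidate 3: (m,n)=(-2,-5) → π∥ = -2-5·λ ≈ -18.5139, π⊥ = -2-5·λ' ≈ -0.4861 ∈ [-1.4, -0.2) ⇒ IN Λ
candidate 4: (m,n)=(4,17) → π∥ = 4+17·λ ≈ 60.1472, π⊥ = 4+17·λ' ≈ -1.1472 ∈ [-1.4, -0.2) ⇒ IN Λ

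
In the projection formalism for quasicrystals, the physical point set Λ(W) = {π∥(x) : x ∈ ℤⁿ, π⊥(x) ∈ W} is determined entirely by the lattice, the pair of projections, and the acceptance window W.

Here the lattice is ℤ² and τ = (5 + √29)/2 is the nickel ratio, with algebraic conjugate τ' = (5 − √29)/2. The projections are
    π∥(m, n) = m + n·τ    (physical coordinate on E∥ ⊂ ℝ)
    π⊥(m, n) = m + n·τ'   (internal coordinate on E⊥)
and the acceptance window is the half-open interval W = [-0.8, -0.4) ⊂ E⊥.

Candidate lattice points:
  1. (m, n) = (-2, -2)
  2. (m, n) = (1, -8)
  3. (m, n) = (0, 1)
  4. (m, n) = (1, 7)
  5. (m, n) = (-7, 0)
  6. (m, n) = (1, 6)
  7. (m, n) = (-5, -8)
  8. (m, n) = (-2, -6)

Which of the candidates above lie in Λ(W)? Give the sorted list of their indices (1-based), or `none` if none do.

τ' = (5−√29)/2 ≈ -0.19258.
candidate 1: (m,n)=(-2,-2) → π∥ = -2-2·τ ≈ -12.38516, π⊥ = -2-2·τ' ≈ -1.61484 ∉ [-0.8, -0.4) ⇒ out
candidate 2: (m,n)=(1,-8) → π∥ = 1-8·τ ≈ -40.54066, π⊥ = 1-8·τ' ≈ 2.54066 ∉ [-0.8, -0.4) ⇒ out
candidate 3: (m,n)=(0,1) → π∥ = 0+1·τ ≈ 5.19258, π⊥ = 0+1·τ' ≈ -0.19258 ∉ [-0.8, -0.4) ⇒ out
candidate 4: (m,n)=(1,7) → π∥ = 1+7·τ ≈ 37.34808, π⊥ = 1+7·τ' ≈ -0.34808 ∉ [-0.8, -0.4) ⇒ out
candidate 5: (m,n)=(-7,0) → π∥ = -7+0·τ ≈ -7.00000, π⊥ = -7+0·τ' ≈ -7.00000 ∉ [-0.8, -0.4) ⇒ out
candidate 6: (m,n)=(1,6) → π∥ = 1+6·τ ≈ 32.15549, π⊥ = 1+6·τ' ≈ -0.15549 ∉ [-0.8, -0.4) ⇒ out
candidate 7: (m,n)=(-5,-8) → π∥ = -5-8·τ ≈ -46.54066, π⊥ = -5-8·τ' ≈ -3.45934 ∉ [-0.8, -0.4) ⇒ out
candidate 8: (m,n)=(-2,-6) → π∥ = -2-6·τ ≈ -33.15549, π⊥ = -2-6·τ' ≈ -0.84451 ∉ [-0.8, -0.4) ⇒ out

none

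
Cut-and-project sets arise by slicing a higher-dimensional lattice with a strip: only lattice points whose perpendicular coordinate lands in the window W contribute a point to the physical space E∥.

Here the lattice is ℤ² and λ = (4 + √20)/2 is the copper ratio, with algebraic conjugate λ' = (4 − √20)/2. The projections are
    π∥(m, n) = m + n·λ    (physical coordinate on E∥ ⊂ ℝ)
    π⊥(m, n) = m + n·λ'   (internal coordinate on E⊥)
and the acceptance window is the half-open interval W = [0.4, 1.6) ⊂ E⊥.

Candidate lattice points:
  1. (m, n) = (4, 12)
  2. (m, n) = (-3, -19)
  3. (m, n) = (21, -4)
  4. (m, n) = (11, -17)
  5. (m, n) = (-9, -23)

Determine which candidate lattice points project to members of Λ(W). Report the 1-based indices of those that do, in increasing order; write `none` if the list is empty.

Compute λ' = (4−√20)/2 = -0.236068, so π⊥(m,n) = m -0.236068·n.
candidate 1: (m,n)=(4,12) → π∥ = 4+12·λ ≈ 54.832816, π⊥ = 4+12·λ' ≈ 1.167184 ∈ [0.4, 1.6) ⇒ IN Λ
candidate 2: (m,n)=(-3,-19) → π∥ = -3-19·λ ≈ -83.485292, π⊥ = -3-19·λ' ≈ 1.485292 ∈ [0.4, 1.6) ⇒ IN Λ
candidate 3: (m,n)=(21,-4) → π∥ = 21-4·λ ≈ 4.055728, π⊥ = 21-4·λ' ≈ 21.944272 ∉ [0.4, 1.6) ⇒ out
candidate 4: (m,n)=(11,-17) → π∥ = 11-17·λ ≈ -61.013156, π⊥ = 11-17·λ' ≈ 15.013156 ∉ [0.4, 1.6) ⇒ out
candidate 5: (m,n)=(-9,-23) → π∥ = -9-23·λ ≈ -106.429563, π⊥ = -9-23·λ' ≈ -3.570437 ∉ [0.4, 1.6) ⇒ out

1, 2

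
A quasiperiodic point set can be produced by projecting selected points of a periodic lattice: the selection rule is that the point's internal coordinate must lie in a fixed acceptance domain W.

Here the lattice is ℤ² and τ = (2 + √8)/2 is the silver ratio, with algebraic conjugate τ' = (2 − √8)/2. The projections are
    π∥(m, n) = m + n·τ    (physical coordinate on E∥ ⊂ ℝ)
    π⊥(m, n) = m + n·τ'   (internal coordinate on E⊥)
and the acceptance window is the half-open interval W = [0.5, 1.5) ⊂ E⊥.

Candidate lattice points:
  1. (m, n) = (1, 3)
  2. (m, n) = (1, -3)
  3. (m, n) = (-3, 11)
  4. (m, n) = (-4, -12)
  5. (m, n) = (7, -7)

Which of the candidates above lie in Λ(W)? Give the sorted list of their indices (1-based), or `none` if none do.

4

Numerically τ ≈ 2.4142 and τ' = −1/τ ≈ -0.4142.
[1] lift (1,3): star map gives -0.2426; window check 0.5 ≤ -0.2426 < 1.5 is false → out
[2] lift (1,-3): star map gives 2.2426; window check 0.5 ≤ 2.2426 < 1.5 is false → out
[3] lift (-3,11): star map gives -7.5563; window check 0.5 ≤ -7.5563 < 1.5 is false → out
[4] lift (-4,-12): star map gives 0.9706; window check 0.5 ≤ 0.9706 < 1.5 is true → IN Λ
[5] lift (7,-7): star map gives 9.8995; window check 0.5 ≤ 9.8995 < 1.5 is false → out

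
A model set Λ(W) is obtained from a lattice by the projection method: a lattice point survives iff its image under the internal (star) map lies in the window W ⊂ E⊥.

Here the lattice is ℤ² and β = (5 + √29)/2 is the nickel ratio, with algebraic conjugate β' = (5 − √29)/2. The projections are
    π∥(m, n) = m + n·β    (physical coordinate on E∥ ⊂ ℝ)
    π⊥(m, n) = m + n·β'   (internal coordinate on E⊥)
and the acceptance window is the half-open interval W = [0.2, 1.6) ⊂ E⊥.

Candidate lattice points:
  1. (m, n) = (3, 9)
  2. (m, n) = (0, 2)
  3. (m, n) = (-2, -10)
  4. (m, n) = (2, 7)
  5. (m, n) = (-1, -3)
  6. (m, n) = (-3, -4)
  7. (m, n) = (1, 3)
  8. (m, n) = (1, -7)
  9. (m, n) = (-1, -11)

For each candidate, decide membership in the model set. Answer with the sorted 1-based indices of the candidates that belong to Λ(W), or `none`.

1, 4, 7, 9

Numerically β ≈ 5.19258 and β' = −1/β ≈ -0.19258.
[1] lift (3,9): star map gives 1.26676; window check 0.2 ≤ 1.26676 < 1.6 is true → IN Λ
[2] lift (0,2): star map gives -0.38516; window check 0.2 ≤ -0.38516 < 1.6 is false → out
[3] lift (-2,-10): star map gives -0.07418; window check 0.2 ≤ -0.07418 < 1.6 is false → out
[4] lift (2,7): star map gives 0.65192; window check 0.2 ≤ 0.65192 < 1.6 is true → IN Λ
[5] lift (-1,-3): star map gives -0.42225; window check 0.2 ≤ -0.42225 < 1.6 is false → out
[6] lift (-3,-4): star map gives -2.22967; window check 0.2 ≤ -2.22967 < 1.6 is false → out
[7] lift (1,3): star map gives 0.42225; window check 0.2 ≤ 0.42225 < 1.6 is true → IN Λ
[8] lift (1,-7): star map gives 2.34808; window check 0.2 ≤ 2.34808 < 1.6 is false → out
[9] lift (-1,-11): star map gives 1.11841; window check 0.2 ≤ 1.11841 < 1.6 is true → IN Λ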